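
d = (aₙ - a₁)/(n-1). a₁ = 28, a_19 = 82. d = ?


d = (aₙ - a₁)/(n-1)
= (82 - 28)/(19-1)
= 54/18 = 3

d = 3


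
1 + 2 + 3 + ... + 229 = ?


n(n+1)/2 = 229×230/2 = 52670/2 = 26335

Σk = 26335


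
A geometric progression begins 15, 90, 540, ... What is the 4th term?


aₙ = a₁·r^(n-1)
= 15×6^3
= 15×216
= 3240

a_4 = 3240


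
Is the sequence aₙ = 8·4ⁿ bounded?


aₙ = 8·4ⁿ → as n→∞, aₙ→∞ (since base 4 > 1)
No finite upper bound exists
The sequence is UNBOUNDED

Unbounded (aₙ → ∞ as n → ∞)


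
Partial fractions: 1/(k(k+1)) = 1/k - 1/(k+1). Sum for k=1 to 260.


1/(k(k+1)) = 1/k - 1/(k+1) (partial fractions)
Telescoping: Σ = 1 - 1/261 = 260/261

Sum = 260/261


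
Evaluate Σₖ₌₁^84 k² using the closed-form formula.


n = 84
n(n+1)(2n+1)/6 = 84×85×169/6
= 1206660/6 = 201110

Σk² = 201110


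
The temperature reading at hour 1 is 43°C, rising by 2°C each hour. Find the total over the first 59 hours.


aₙ = 43 + (59-1)×2 = 159
Sₙ = n(a₁+aₙ)/2 = 59×(43+159)/2
= 59×202/2 = 5959

S_59 = 5959


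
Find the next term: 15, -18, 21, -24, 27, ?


Pattern: alternating sign, magnitude arithmetic (d=3)
Terms: 15, -18, 21, -24, 27
Next term = -30

Next term = -30


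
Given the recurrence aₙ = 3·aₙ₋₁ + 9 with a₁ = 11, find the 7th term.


Computing step by step:
a_1 = 11
a_2 = 42
a_3 = 135
a_4 = 414
a_5 = 1251
a_6 = 3762
a_7 = 11295


a_7 = 11295


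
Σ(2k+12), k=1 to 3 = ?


Σ(2k+12) = 2·Σk + 12·n
= 2·6 + 12·3
= 12 + 36 = 48

Σ = 48


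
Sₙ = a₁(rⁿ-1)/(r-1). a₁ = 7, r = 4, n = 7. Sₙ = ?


Sₙ = 7×(4^7 - 1)/(4 - 1)
= 7×(16384 - 1)/3
= 7×16383/3
= 38227

S_7 = 38227


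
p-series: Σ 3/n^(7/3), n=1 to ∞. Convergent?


p-series test: Σ c/n^p converges if p > 1, diverges if p ≤ 1 (constant c > 0 doesn't affect convergence).
p = 7/3
7/3 > 1 → CONVERGES

Converges (p = 7/3 > 1)


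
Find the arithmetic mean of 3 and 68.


AM = (3 + 68)/2 = 71/2 = 35.5

AM = 35.5


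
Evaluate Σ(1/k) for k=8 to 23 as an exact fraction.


Σₖ₌8^23 1/k = 1/8 + 1/9 + 1/10 + ... + 1/23
= 679055651/594914320
≈ 1.1414

Sum = 679055651/594914320 ≈ 1.1414


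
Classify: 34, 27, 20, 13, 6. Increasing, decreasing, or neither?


Differences: -7, -7, -7, -7
All differences < 0 → strictly DECREASING

Monotonically decreasing


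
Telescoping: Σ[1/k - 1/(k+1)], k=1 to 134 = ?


Telescoping: adjacent terms cancel.
= 1/1 - 1/135
= 1 - 1/135 = 134/135

Sum = 134/135


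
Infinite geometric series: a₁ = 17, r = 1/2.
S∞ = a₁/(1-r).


S∞ = a₁/(1-r) = 17/(1 - 1/2)
= 17/(1/2)
= 34

S∞ = 34


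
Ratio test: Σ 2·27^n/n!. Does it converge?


aₙ = 2·27^n/n!
a_{n+1}/aₙ = 27^(n+1)/(n+1)! × n!/27^n  (constant 2 cancels)
= 27/(n+1)
L = lim(n→∞) 27/(n+1) = 0
L < 1 → series CONVERGES

Converges (ratio test: L = 0 < 1)


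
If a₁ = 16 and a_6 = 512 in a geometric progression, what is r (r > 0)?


r^(n-1) = aₙ/a₁
r^5 = 512/16 = 32
r = 32^(1/5)
= 2

r = 2


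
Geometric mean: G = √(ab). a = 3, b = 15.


GM = √(3×15) = √45 = 6.7082

GM = 6.7082


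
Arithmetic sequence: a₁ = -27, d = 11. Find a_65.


aₙ = a₁ + (n-1)d
= -27 + (65-1)×11
= -27 + 704
= 677

a_65 = 677


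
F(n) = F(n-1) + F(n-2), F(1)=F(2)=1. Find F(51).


Fibonacci sequence: 1, 1, 2, 3, 5, 8, 13, 21, 34, 55, 89, ...
F(51) = 20365011074

F(51) = 20365011074


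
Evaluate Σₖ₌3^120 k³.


Σₖ₌3^120 k³ = [120·121/2]² − [2·3/2]²
= 52707600 − 9 = 52707591

Σk³ = 52707591


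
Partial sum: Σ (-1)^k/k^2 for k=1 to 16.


S = -1 + 1/4 - 1/9 + 1/16 - 1/25 + 1/36 - 1/49 + 1/64 ± ...
= -0.8206
(Full series converges to -π²/12 ≈ -0.8225)

S_16 = -0.8206


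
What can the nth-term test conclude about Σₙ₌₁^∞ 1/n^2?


lim(n→∞) 1/n^2 = 0
lim aₙ = 0 → nth-term test is INCONCLUSIVE
(Need other tests; this is actually a convergent p-series with p=2 > 1)

Inconclusive (lim aₙ = 0; need another test)


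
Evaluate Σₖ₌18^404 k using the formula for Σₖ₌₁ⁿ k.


Σₖ₌18^404 k = Σₖ₌₁^404 k − Σₖ₌₁^17 k
= 404·405/2 − 17·18/2
= 81810 − 153 = 81657

Σk = 81657


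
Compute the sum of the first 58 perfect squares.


n = 58
n(n+1)(2n+1)/6 = 58×59×117/6
= 400374/6 = 66729

Σk² = 66729


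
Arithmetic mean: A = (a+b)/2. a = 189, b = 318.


AM = (189 + 318)/2 = 507/2 = 253.5

AM = 253.5


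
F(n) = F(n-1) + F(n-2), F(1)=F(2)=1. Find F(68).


Fibonacci sequence: 1, 1, 2, 3, 5, 8, 13, 21, 34, 55, 89, ...
F(68) = 72723460248141

F(68) = 72723460248141


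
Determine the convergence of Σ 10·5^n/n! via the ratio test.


aₙ = 10·5^n/n!
a_{n+1}/aₙ = 5^(n+1)/(n+1)! × n!/5^n  (constant 10 cancels)
= 5/(n+1)
L = lim(n→∞) 5/(n+1) = 0
L < 1 → series CONVERGES

Converges (ratio test: L = 0 < 1)


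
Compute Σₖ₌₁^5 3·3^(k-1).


Sₙ = 3×(3^5 - 1)/(3 - 1)
= 3×(243 - 1)/2
= 3×242/2
= 363

S_5 = 363


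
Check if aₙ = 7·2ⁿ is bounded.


aₙ = 7·2ⁿ → as n→∞, aₙ→∞ (since base 2 > 1)
No finite upper bound exists
The sequence is UNBOUNDED

Unbounded (aₙ → ∞ as n → ∞)


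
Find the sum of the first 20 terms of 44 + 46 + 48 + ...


aₙ = 44 + (20-1)×2 = 82
Sₙ = n(a₁+aₙ)/2 = 20×(44+82)/2
= 20×126/2 = 1260

S_20 = 1260


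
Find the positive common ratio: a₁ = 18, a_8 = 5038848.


r^(n-1) = aₙ/a₁
r^7 = 5038848/18 = 279936
r = 279936^(1/7)
= 6

r = 6


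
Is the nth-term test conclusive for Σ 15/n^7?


lim(n→∞) 15/n^7 = 0
lim aₙ = 0 → nth-term test is INCONCLUSIVE
(Need other tests; this is actually a convergent p-series with p=7 > 1)

Inconclusive (lim aₙ = 0; need another test)


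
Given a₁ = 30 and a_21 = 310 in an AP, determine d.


d = (aₙ - a₁)/(n-1)
= (310 - 30)/(21-1)
= 280/20 = 14

d = 14


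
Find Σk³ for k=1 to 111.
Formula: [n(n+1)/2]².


n(n+1)/2 = 111×112/2 = 6216
Σk³ = 6216² = 38638656

Σk³ = 38638656


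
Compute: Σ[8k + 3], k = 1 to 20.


Σ(8k+3) = 8·Σk + 3·n
= 8·210 + 3·20
= 1680 + 60 = 1740

Σ = 1740


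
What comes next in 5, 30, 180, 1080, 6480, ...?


Pattern: geometric (r=6)
Terms: 5, 30, 180, 1080, 6480
Next term = 38880

Next term = 38880


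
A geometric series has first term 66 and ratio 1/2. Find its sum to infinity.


S∞ = a₁/(1-r) = 66/(1 - 1/2)
= 66/(1/2)
= 132

S∞ = 132


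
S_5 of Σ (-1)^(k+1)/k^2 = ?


S = 1 - 1/4 + 1/9 - 1/16 + 1/25
= 0.8386
(Full series converges to +π²/12 ≈ +0.8225)

S_5 = 0.8386


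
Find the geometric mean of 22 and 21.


GM = √(22×21) = √462 = 21.4942

GM = 21.4942


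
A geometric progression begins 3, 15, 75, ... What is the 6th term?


aₙ = a₁·r^(n-1)
= 3×5^5
= 3×3125
= 9375

a_6 = 9375


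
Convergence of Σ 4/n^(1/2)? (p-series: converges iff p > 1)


p-series test: Σ c/n^p converges if p > 1, diverges if p ≤ 1 (constant c > 0 doesn't affect convergence).
p = 1/2
1/2 ≤ 1 → DIVERGES

Diverges (p = 1/2 ≤ 1)


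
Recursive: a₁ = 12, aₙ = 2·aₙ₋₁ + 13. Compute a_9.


Computing step by step:
a_1 = 12
a_2 = 37
a_3 = 87
a_4 = 187
a_5 = 387
a_6 = 787
a_7 = 1587
a_8 = 3187
a_9 = 6387


a_9 = 6387


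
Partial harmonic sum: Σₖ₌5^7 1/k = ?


Σₖ₌5^7 1/k = 1/5 + 1/6 + 1/7
= 107/210
≈ 0.5095

Sum = 107/210 ≈ 0.5095


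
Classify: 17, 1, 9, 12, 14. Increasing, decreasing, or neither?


Differences: -16, 8, 3, 2
Difference at position 2 is +8 (> 0) but position 1 is -16 (< 0) — sequence both rises and falls
→ NOT monotonic

Not monotonic


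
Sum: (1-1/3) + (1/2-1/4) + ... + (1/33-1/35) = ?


Telescoping with gap 2: two head and two tail terms survive.
= (1 + 1/2) - (1/34 + 1/35)
= 3/2 - 1/34 - 1/35 = 858/595

Sum = 858/595


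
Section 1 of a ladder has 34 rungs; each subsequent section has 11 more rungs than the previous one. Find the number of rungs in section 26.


aₙ = a₁ + (n-1)d
= 34 + (26-1)×11
= 34 + 275
= 309

a_26 = 309


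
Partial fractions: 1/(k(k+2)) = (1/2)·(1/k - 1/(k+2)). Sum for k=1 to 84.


1/(k(k+2)) = (1/2)·(1/k - 1/(k+2)) (partial fractions)
Telescoping: Σ = (1/2)·(1 + 1/2 - 1/85 - 1/86) = 5397/7310

Sum = 5397/7310


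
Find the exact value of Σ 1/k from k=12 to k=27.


Σₖ₌12^27 1/k = 1/12 + 1/13 + 1/14 + ... + 1/27
= 69999534593/80313433200
≈ 0.8716

Sum = 69999534593/80313433200 ≈ 0.8716


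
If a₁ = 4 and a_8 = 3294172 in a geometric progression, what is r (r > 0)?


r^(n-1) = aₙ/a₁
r^7 = 3294172/4 = 823543
r = 823543^(1/7)
= 7

r = 7


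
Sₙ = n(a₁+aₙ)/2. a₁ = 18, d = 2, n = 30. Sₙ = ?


aₙ = 18 + (30-1)×2 = 76
Sₙ = n(a₁+aₙ)/2 = 30×(18+76)/2
= 30×94/2 = 1410

S_30 = 1410


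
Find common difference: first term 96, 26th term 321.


d = (aₙ - a₁)/(n-1)
= (321 - 96)/(26-1)
= 225/25 = 9

d = 9


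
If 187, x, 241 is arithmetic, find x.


AM = (187 + 241)/2 = 428/2 = 214

AM = 214


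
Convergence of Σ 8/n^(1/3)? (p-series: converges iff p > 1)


p-series test: Σ c/n^p converges if p > 1, diverges if p ≤ 1 (constant c > 0 doesn't affect convergence).
p = 1/3
1/3 ≤ 1 → DIVERGES

Diverges (p = 1/3 ≤ 1)


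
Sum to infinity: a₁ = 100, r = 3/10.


S∞ = a₁/(1-r) = 100/(1 - 3/10)
= 100/(7/10)
= 1000/7

S∞ = 1000/7


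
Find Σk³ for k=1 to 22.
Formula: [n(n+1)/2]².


n(n+1)/2 = 22×23/2 = 253
Σk³ = 253² = 64009

Σk³ = 64009


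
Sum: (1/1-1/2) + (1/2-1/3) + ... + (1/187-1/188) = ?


Telescoping: adjacent terms cancel.
= 1/1 - 1/188
= 1 - 1/188 = 187/188

Sum = 187/188


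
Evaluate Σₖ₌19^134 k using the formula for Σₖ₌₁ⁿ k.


Σₖ₌19^134 k = Σₖ₌₁^134 k − Σₖ₌₁^18 k
= 134·135/2 − 18·19/2
= 9045 − 171 = 8874

Σk = 8874


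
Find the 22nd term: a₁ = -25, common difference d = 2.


aₙ = a₁ + (n-1)d
= -25 + (22-1)×2
= -25 + 42
= 17

a_22 = 17


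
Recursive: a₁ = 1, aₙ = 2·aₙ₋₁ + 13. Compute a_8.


Computing step by step:
a_1 = 1
a_2 = 15
a_3 = 43
a_4 = 99
a_5 = 211
a_6 = 435
a_7 = 883
a_8 = 1779


a_8 = 1779


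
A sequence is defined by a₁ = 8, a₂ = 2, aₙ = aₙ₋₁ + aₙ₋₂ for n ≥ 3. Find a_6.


Computing iteratively: 8, 2, 10, 12, 22, 34
a_6 = 34

a_6 = 34


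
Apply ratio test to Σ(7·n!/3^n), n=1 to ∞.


aₙ = 7·n!/3^n
a_{n+1}/aₙ = (n+1)!/3^(n+1) × 3^n/n!  (constant 7 cancels)
= (n+1)/3
L = lim(n→∞) (n+1)/3 = ∞
L > 1 → series DIVERGES

Diverges (ratio test: L = ∞ > 1)


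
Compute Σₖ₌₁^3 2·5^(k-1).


Sₙ = 2×(5^3 - 1)/(5 - 1)
= 2×(125 - 1)/4
= 2×124/4
= 62

S_3 = 62


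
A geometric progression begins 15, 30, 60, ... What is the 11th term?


aₙ = a₁·r^(n-1)
= 15×2^10
= 15×1024
= 15360

a_11 = 15360


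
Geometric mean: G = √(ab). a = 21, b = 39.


GM = √(21×39) = √819 = 28.6182

GM = 28.6182


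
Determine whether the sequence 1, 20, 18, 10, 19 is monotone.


Differences: 19, -2, -8, 9
Difference at position 1 is +19 (> 0) but position 2 is -2 (< 0) — sequence both rises and falls
→ NOT monotonic

Not monotonic


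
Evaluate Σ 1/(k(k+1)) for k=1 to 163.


1/(k(k+1)) = 1/k - 1/(k+1) (partial fractions)
Telescoping: Σ = 1 - 1/164 = 163/164

Sum = 163/164


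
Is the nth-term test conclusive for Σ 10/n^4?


lim(n→∞) 10/n^4 = 0
lim aₙ = 0 → nth-term test is INCONCLUSIVE
(Need other tests; this is actually a convergent p-series with p=4 > 1)

Inconclusive (lim aₙ = 0; need another test)


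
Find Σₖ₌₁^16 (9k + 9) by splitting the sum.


Σ(9k+9) = 9·Σk + 9·n
= 9·136 + 9·16
= 1224 + 144 = 1368

Σ = 1368


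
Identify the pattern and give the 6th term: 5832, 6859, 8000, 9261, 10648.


Pattern: perfect cubes: n³
Terms: 5832, 6859, 8000, 9261, 10648
Next term = 12167

Next term = 12167


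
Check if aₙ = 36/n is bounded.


a₁ = 36, a₂ = 36/2, a₃ = 36/3, ...
0 < aₙ ≤ 36 for all n ≥ 1
Lower bound: 0, Upper bound: 36
The sequence IS bounded

Bounded (0 < aₙ ≤ 36)


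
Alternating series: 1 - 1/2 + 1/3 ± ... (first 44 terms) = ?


S = 1 - 1/2 + 1/3 - 1/4 + 1/5 - 1/6 + 1/7 - 1/8 ± ...
= 0.6819
(Full series converges to +ln(2) ≈ +0.6931)

S_44 = 0.6819


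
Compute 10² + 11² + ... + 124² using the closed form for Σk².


Σₖ₌10^124 k² = Σₖ₌₁^124 k² − Σₖ₌₁^9 k²
= 124·125·249/6 − 9·10·19/6
= 643250 − 285 = 642965

Σk² = 642965


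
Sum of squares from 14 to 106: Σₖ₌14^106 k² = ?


Σₖ₌14^106 k² = Σₖ₌₁^106 k² − Σₖ₌₁^13 k²
= 106·107·213/6 − 13·14·27/6
= 402641 − 819 = 401822

Σk² = 401822


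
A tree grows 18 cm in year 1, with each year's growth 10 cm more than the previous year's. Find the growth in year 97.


aₙ = a₁ + (n-1)d
= 18 + (97-1)×10
= 18 + 960
= 978

a_97 = 978


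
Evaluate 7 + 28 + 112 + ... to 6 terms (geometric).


Sₙ = 7×(4^6 - 1)/(4 - 1)
= 7×(4096 - 1)/3
= 7×4095/3
= 9555

S_6 = 9555


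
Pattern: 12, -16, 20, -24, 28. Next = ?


Pattern: alternating sign, magnitude arithmetic (d=4)
Terms: 12, -16, 20, -24, 28
Next term = -32

Next term = -32


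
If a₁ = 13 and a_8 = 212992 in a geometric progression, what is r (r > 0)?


r^(n-1) = aₙ/a₁
r^7 = 212992/13 = 16384
r = 16384^(1/7)
= 4

r = 4


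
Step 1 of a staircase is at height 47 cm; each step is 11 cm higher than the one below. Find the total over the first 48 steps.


aₙ = 47 + (48-1)×11 = 564
Sₙ = n(a₁+aₙ)/2 = 48×(47+564)/2
= 48×611/2 = 14664

S_48 = 14664


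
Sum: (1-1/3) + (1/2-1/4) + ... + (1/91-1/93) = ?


Telescoping with gap 2: two head and two tail terms survive.
= (1 + 1/2) - (1/92 + 1/93)
= 3/2 - 1/92 - 1/93 = 12649/8556

Sum = 12649/8556


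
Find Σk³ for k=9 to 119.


Σₖ₌9^119 k³ = [119·120/2]² − [8·9/2]²
= 50979600 − 1296 = 50978304

Σk³ = 50978304


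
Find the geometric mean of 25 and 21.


GM = √(25×21) = √525 = 22.9129

GM = 22.9129


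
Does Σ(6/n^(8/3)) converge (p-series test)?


p-series test: Σ c/n^p converges if p > 1, diverges if p ≤ 1 (constant c > 0 doesn't affect convergence).
p = 8/3
8/3 > 1 → CONVERGES

Converges (p = 8/3 > 1)


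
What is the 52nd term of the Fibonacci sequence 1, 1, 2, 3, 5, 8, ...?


Fibonacci sequence: 1, 1, 2, 3, 5, 8, 13, 21, 34, 55, 89, ...
F(52) = 32951280099

F(52) = 32951280099


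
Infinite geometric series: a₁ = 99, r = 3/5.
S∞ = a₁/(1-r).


S∞ = a₁/(1-r) = 99/(1 - 3/5)
= 99/(2/5)
= 495/2

S∞ = 495/2


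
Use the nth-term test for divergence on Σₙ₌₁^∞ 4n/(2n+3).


lim(n→∞) 4n/(2n+3) = 4/2 = 2  (divide numerator and denominator by n)
lim aₙ = 2 ≠ 0 → series DIVERGES

Diverges (lim aₙ = 2 ≠ 0)


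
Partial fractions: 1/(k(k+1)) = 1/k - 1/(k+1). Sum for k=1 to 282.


1/(k(k+1)) = 1/k - 1/(k+1) (partial fractions)
Telescoping: Σ = 1 - 1/283 = 282/283

Sum = 282/283


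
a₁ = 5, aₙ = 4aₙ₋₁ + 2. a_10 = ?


Computing step by step:
a_1 = 5
a_2 = 22
a_3 = 90
a_4 = 362
a_5 = 1450
a_6 = 5802
a_7 = 23210
a_8 = 92842
a_9 = 371370
a_10 = 1485482


a_10 = 1485482


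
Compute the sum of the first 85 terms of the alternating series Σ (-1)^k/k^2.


S = -1 + 1/4 - 1/9 + 1/16 - 1/25 + 1/36 - 1/49 + 1/64 ± ...
= -0.8225
(Full series converges to -π²/12 ≈ -0.8225)

S_85 = -0.8225


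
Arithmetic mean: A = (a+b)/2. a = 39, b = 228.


AM = (39 + 228)/2 = 267/2 = 133.5

AM = 133.5


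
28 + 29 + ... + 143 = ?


Σₖ₌28^143 k = Σₖ₌₁^143 k − Σₖ₌₁^27 k
= 143·144/2 − 27·28/2
= 10296 − 378 = 9918

Σk = 9918


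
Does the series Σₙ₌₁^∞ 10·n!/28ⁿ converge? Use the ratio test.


aₙ = 10·n!/28^n
a_{n+1}/aₙ = (n+1)!/28^(n+1) × 28^n/n!  (constant 10 cancels)
= (n+1)/28
L = lim(n→∞) (n+1)/28 = ∞
L > 1 → series DIVERGES

Diverges (ratio test: L = ∞ > 1)


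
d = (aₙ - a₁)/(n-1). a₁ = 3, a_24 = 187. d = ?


d = (aₙ - a₁)/(n-1)
= (187 - 3)/(24-1)
= 184/23 = 8

d = 8


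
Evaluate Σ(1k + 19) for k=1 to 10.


Σ(1k+19) = 1·Σk + 19·n
= 1·55 + 19·10
= 55 + 190 = 245

Σ = 245


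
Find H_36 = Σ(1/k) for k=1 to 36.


H_36 = 1/1 + 1/2 + 1/3 + ... + 1/36
= 54801925434709/13127595717600
≈ 4.1746

H_36 = 54801925434709/13127595717600 ≈ 4.1746


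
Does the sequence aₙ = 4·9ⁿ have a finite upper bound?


aₙ = 4·9ⁿ → as n→∞, aₙ→∞ (since base 9 > 1)
No finite upper bound exists
The sequence is UNBOUNDED

Unbounded (aₙ → ∞ as n → ∞)


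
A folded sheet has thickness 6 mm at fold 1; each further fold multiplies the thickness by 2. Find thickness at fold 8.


aₙ = a₁·r^(n-1)
= 6×2^7
= 6×128
= 768

a_8 = 768


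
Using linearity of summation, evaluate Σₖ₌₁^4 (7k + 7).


Σ(7k+7) = 7·Σk + 7·n
= 7·10 + 7·4
= 70 + 28 = 98

Σ = 98


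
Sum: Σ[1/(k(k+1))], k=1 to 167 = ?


1/(k(k+1)) = 1/k - 1/(k+1) (partial fractions)
Telescoping: Σ = 1 - 1/168 = 167/168

Sum = 167/168


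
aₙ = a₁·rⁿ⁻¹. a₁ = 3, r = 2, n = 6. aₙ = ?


aₙ = a₁·r^(n-1)
= 3×2^5
= 3×32
= 96

a_6 = 96


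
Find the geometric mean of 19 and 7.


GM = √(19×7) = √133 = 11.5326

GM = 11.5326


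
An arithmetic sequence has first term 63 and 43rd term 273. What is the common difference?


d = (aₙ - a₁)/(n-1)
= (273 - 63)/(43-1)
= 210/42 = 5

d = 5


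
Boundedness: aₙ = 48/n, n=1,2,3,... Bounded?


a₁ = 48, a₂ = 48/2, a₃ = 48/3, ...
0 < aₙ ≤ 48 for all n ≥ 1
Lower bound: 0, Upper bound: 48
The sequence IS bounded

Bounded (0 < aₙ ≤ 48)


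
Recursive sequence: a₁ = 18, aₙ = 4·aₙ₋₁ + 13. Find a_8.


Computing step by step:
a_1 = 18
a_2 = 85
a_3 = 353
a_4 = 1425
a_5 = 5713
a_6 = 22865
a_7 = 91473
a_8 = 365905


a_8 = 365905


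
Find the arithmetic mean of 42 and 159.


AM = (42 + 159)/2 = 201/2 = 100.5

AM = 100.5


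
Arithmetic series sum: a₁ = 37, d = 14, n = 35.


aₙ = 37 + (35-1)×14 = 513
Sₙ = n(a₁+aₙ)/2 = 35×(37+513)/2
= 35×550/2 = 9625

S_35 = 9625


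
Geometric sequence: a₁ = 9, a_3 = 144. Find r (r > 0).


r^(n-1) = aₙ/a₁
r^2 = 144/9 = 16
r = 16^(1/2)
= ±4; taking r > 0 gives r = 4

r = 4


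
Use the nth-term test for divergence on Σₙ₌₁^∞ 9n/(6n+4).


lim(n→∞) 9n/(6n+4) = 9/6 = 3/2  (divide numerator and denominator by n)
lim aₙ = 3/2 ≠ 0 → series DIVERGES

Diverges (lim aₙ = 3/2 ≠ 0)


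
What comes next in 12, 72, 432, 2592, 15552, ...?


Pattern: geometric (r=6)
Terms: 12, 72, 432, 2592, 15552
Next term = 93312

Next term = 93312


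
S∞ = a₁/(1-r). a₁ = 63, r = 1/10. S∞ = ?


S∞ = a₁/(1-r) = 63/(1 - 1/10)
= 63/(9/10)
= 70

S∞ = 70


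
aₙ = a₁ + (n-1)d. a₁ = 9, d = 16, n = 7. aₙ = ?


aₙ = a₁ + (n-1)d
= 9 + (7-1)×16
= 9 + 96
= 105

a_7 = 105


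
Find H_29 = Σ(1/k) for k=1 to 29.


H_29 = 1/1 + 1/2 + 1/3 + ... + 1/29
= 9227046511387/2329089562800
≈ 3.9617

H_29 = 9227046511387/2329089562800 ≈ 3.9617


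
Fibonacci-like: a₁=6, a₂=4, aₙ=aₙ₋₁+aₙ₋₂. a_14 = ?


Computing iteratively: 6, 4, 10, 14, 24, 38, 62, 100, 162, 262, 424, 686, ...
a_14 = 1796

a_14 = 1796


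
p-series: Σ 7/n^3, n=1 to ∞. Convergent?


p-series test: Σ c/n^p converges if p > 1, diverges if p ≤ 1 (constant c > 0 doesn't affect convergence).
p = 3
3 > 1 → CONVERGES

Converges (p = 3 > 1)


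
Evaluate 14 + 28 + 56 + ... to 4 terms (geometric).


Sₙ = 14×(2^4 - 1)/(2 - 1)
= 14×(16 - 1)/1
= 14×15/1
= 210

S_4 = 210


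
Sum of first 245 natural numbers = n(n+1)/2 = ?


n(n+1)/2 = 245×246/2 = 60270/2 = 30135

Σk = 30135


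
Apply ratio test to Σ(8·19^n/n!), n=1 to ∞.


aₙ = 8·19^n/n!
a_{n+1}/aₙ = 19^(n+1)/(n+1)! × n!/19^n  (constant 8 cancels)
= 19/(n+1)
L = lim(n→∞) 19/(n+1) = 0
L < 1 → series CONVERGES

Converges (ratio test: L = 0 < 1)


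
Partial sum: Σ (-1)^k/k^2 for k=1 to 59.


S = -1 + 1/4 - 1/9 + 1/16 - 1/25 + 1/36 - 1/49 + 1/64 ± ...
= -0.8226
(Full series converges to -π²/12 ≈ -0.8225)

S_59 = -0.8226


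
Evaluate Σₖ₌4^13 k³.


Σₖ₌4^13 k³ = [13·14/2]² − [3·4/2]²
= 8281 − 36 = 8245

Σk³ = 8245


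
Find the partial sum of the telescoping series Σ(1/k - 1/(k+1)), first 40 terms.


Telescoping: adjacent terms cancel.
= 1/1 - 1/41
= 1 - 1/41 = 40/41

Sum = 40/41


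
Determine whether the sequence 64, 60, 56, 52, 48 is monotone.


Differences: -4, -4, -4, -4
All differences < 0 → strictly DECREASING

Monotonically decreasing


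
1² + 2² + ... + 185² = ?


n = 185
n(n+1)(2n+1)/6 = 185×186×371/6
= 12766110/6 = 2127685

Σk² = 2127685


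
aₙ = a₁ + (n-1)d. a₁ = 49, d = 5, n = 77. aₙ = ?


aₙ = a₁ + (n-1)d
= 49 + (77-1)×5
= 49 + 380
= 429

a_77 = 429


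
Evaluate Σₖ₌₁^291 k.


n(n+1)/2 = 291×292/2 = 84972/2 = 42486

Σk = 42486


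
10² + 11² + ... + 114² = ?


Σₖ₌10^114 k² = Σₖ₌₁^114 k² − Σₖ₌₁^9 k²
= 114·115·229/6 − 9·10·19/6
= 500365 − 285 = 500080

Σk² = 500080


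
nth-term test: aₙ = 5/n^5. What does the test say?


lim(n→∞) 5/n^5 = 0
lim aₙ = 0 → nth-term test is INCONCLUSIVE
(Need other tests; this is actually a convergent p-series with p=5 > 1)

Inconclusive (lim aₙ = 0; need another test)


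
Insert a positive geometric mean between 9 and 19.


GM = √(9×19) = √171 = 13.0767

GM = 13.0767


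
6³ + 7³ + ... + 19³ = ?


Σₖ₌6^19 k³ = [19·20/2]² − [5·6/2]²
= 36100 − 225 = 35875

Σk³ = 35875


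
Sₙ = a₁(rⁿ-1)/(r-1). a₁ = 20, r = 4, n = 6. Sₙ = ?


Sₙ = 20×(4^6 - 1)/(4 - 1)
= 20×(4096 - 1)/3
= 20×4095/3
= 27300

S_6 = 27300


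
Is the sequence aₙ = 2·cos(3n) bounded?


For all n, -1 ≤ cos(3n) ≤ 1, so -2 ≤ 2·cos(3n) ≤ 2
Lower bound: -2, Upper bound: 2
The sequence IS bounded

Bounded (-2 ≤ aₙ ≤ 2)


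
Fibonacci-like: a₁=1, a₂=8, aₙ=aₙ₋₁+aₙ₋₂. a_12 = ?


Computing iteratively: 1, 8, 9, 17, 26, 43, 69, 112, 181, 293, 474, 767
a_12 = 767

a_12 = 767


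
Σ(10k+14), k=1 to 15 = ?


Σ(10k+14) = 10·Σk + 14·n
= 10·120 + 14·15
= 1200 + 210 = 1410

Σ = 1410


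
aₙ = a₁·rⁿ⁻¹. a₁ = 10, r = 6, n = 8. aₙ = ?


aₙ = a₁·r^(n-1)
= 10×6^7
= 10×279936
= 2799360

a_8 = 2799360


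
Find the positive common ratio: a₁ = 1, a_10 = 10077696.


r^(n-1) = aₙ/a₁
r^9 = 10077696/1 = 10077696
r = 10077696^(1/9)
= 6

r = 6


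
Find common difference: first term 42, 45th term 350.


d = (aₙ - a₁)/(n-1)
= (350 - 42)/(45-1)
= 308/44 = 7

d = 7


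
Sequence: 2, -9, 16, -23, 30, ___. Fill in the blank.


Pattern: alternating sign, magnitude arithmetic (d=7)
Terms: 2, -9, 16, -23, 30
Next term = -37

Next term = -37


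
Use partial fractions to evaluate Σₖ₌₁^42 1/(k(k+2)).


1/(k(k+2)) = (1/2)·(1/k - 1/(k+2)) (partial fractions)
Telescoping: Σ = (1/2)·(1 + 1/2 - 1/43 - 1/44) = 2751/3784

Sum = 2751/3784


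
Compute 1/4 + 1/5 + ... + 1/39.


Σₖ₌4^39 1/k = 1/4 + 1/5 + 1/6 + ... + 1/39
= 1175546778977833/485721041551200
≈ 2.4202

Sum = 1175546778977833/485721041551200 ≈ 2.4202


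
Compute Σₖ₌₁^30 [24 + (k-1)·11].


aₙ = 24 + (30-1)×11 = 343
Sₙ = n(a₁+aₙ)/2 = 30×(24+343)/2
= 30×367/2 = 5505

S_30 = 5505


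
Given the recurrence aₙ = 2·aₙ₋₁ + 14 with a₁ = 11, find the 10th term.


Computing step by step:
a_1 = 11
a_2 = 36
a_3 = 86
a_4 = 186
a_5 = 386
a_6 = 786
a_7 = 1586
a_8 = 3186
a_9 = 6386
a_10 = 12786


a_10 = 12786


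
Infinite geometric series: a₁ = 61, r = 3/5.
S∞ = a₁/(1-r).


S∞ = a₁/(1-r) = 61/(1 - 3/5)
= 61/(2/5)
= 305/2

S∞ = 305/2


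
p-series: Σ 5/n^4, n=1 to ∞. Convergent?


p-series test: Σ c/n^p converges if p > 1, diverges if p ≤ 1 (constant c > 0 doesn't affect convergence).
p = 4
4 > 1 → CONVERGES

Converges (p = 4 > 1)


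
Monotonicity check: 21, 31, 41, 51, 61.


Differences: 10, 10, 10, 10
All differences > 0 → strictly INCREASING

Monotonically increasing


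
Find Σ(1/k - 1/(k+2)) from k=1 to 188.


Telescoping with gap 2: two head and two tail terms survive.
= (1 + 1/2) - (1/189 + 1/190)
= 3/2 - 1/189 - 1/190 = 26743/17955

Sum = 26743/17955


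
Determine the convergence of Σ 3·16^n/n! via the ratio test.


aₙ = 3·16^n/n!
a_{n+1}/aₙ = 16^(n+1)/(n+1)! × n!/16^n  (constant 3 cancels)
= 16/(n+1)
L = lim(n→∞) 16/(n+1) = 0
L < 1 → series CONVERGES

Converges (ratio test: L = 0 < 1)


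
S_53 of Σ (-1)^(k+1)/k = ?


S = 1 - 1/2 + 1/3 - 1/4 + 1/5 - 1/6 + 1/7 - 1/8 ± ...
= 0.7025
(Full series converges to +ln(2) ≈ +0.6931)

S_53 = 0.7025


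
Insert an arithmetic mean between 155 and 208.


AM = (155 + 208)/2 = 363/2 = 181.5

AM = 181.5


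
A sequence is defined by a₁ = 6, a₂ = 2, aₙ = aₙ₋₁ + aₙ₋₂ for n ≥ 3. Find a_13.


Computing iteratively: 6, 2, 8, 10, 18, 28, 46, 74, 120, 194, 314, 508, ...
a_13 = 822

a_13 = 822


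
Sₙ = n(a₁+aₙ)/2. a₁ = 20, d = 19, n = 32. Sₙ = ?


aₙ = 20 + (32-1)×19 = 609
Sₙ = n(a₁+aₙ)/2 = 32×(20+609)/2
= 32×629/2 = 10064

S_32 = 10064


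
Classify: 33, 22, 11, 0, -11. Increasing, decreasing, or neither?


Differences: -11, -11, -11, -11
All differences < 0 → strictly DECREASING

Monotonically decreasing


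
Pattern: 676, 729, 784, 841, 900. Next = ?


Pattern: perfect squares: n²
Terms: 676, 729, 784, 841, 900
Next term = 961

Next term = 961


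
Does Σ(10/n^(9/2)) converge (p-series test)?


p-series test: Σ c/n^p converges if p > 1, diverges if p ≤ 1 (constant c > 0 doesn't affect convergence).
p = 9/2
9/2 > 1 → CONVERGES

Converges (p = 9/2 > 1)


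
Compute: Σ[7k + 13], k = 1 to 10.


Σ(7k+13) = 7·Σk + 13·n
= 7·55 + 13·10
= 385 + 130 = 515

Σ = 515


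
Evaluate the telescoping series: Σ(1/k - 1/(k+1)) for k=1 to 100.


Telescoping: adjacent terms cancel.
= 1/1 - 1/101
= 1 - 1/101 = 100/101

Sum = 100/101


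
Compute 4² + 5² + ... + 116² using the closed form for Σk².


Σₖ₌4^116 k² = Σₖ₌₁^116 k² − Σₖ₌₁^3 k²
= 116·117·233/6 − 3·4·7/6
= 527046 − 14 = 527032

Σk² = 527032


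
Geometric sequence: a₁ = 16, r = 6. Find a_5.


aₙ = a₁·r^(n-1)
= 16×6^4
= 16×1296
= 20736

a_5 = 20736


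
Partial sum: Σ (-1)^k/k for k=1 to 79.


S = -1 + 1/2 - 1/3 + 1/4 - 1/5 + 1/6 - 1/7 + 1/8 ± ...
= -0.6994
(Full series converges to -ln(2) ≈ -0.6931)

S_79 = -0.6994


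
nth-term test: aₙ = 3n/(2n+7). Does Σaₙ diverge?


lim(n→∞) 3n/(2n+7) = 3/2 = 3/2  (divide numerator and denominator by n)
lim aₙ = 3/2 ≠ 0 → series DIVERGES

Diverges (lim aₙ = 3/2 ≠ 0)


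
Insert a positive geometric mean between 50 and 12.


GM = √(50×12) = √600 = 24.4949

GM = 24.4949


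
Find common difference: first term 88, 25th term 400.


d = (aₙ - a₁)/(n-1)
= (400 - 88)/(25-1)
= 312/24 = 13

d = 13


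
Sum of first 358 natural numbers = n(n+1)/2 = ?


n(n+1)/2 = 358×359/2 = 128522/2 = 64261

Σk = 64261


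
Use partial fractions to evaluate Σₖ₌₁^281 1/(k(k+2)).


1/(k(k+2)) = (1/2)·(1/k - 1/(k+2)) (partial fractions)
Telescoping: Σ = (1/2)·(1 + 1/2 - 1/282 - 1/283) = 29786/39903

Sum = 29786/39903


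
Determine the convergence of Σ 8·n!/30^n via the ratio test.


aₙ = 8·n!/30^n
a_{n+1}/aₙ = (n+1)!/30^(n+1) × 30^n/n!  (constant 8 cancels)
= (n+1)/30
L = lim(n→∞) (n+1)/30 = ∞
L > 1 → series DIVERGES

Diverges (ratio test: L = ∞ > 1)


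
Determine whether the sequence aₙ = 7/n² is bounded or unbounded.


a₁ = 7, a₂ = 7/4, a₃ = 7/9, ...
0 < aₙ ≤ 7 for all n ≥ 1
The sequence IS bounded

Bounded (0 < aₙ ≤ 7)


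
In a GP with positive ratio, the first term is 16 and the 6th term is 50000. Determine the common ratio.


r^(n-1) = aₙ/a₁
r^5 = 50000/16 = 3125
r = 3125^(1/5)
= 5

r = 5


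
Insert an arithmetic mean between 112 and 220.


AM = (112 + 220)/2 = 332/2 = 166

AM = 166


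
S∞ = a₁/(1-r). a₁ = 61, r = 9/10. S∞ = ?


S∞ = a₁/(1-r) = 61/(1 - 9/10)
= 61/(1/10)
= 610

S∞ = 610


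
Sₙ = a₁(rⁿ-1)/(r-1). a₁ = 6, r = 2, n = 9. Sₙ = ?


Sₙ = 6×(2^9 - 1)/(2 - 1)
= 6×(512 - 1)/1
= 6×511/1
= 3066

S_9 = 3066


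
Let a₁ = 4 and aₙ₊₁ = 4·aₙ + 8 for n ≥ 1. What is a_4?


Computing step by step:
a_1 = 4
a_2 = 24
a_3 = 104
a_4 = 424


a_4 = 424


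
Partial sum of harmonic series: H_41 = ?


H_41 = 1/1 + 1/2 + 1/3 + ... + 1/41
= 85691034670497533/19914562703599200
≈ 4.3029

H_41 = 85691034670497533/19914562703599200 ≈ 4.3029


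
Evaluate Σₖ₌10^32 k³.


Σₖ₌10^32 k³ = [32·33/2]² − [9·10/2]²
= 278784 − 2025 = 276759

Σk³ = 276759


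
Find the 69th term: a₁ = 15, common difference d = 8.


aₙ = a₁ + (n-1)d
= 15 + (69-1)×8
= 15 + 544
= 559

a_69 = 559


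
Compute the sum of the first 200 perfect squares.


n = 200
n(n+1)(2n+1)/6 = 200×201×401/6
= 16120200/6 = 2686700

Σk² = 2686700


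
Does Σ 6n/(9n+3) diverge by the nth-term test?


lim(n→∞) 6n/(9n+3) = 6/9 = 2/3  (divide numerator and denominator by n)
lim aₙ = 2/3 ≠ 0 → series DIVERGES

Diverges (lim aₙ = 2/3 ≠ 0)


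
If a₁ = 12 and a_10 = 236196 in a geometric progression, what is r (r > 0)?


r^(n-1) = aₙ/a₁
r^9 = 236196/12 = 19683
r = 19683^(1/9)
= 3

r = 3


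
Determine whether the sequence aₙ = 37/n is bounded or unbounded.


a₁ = 37, a₂ = 37/2, a₃ = 37/3, ...
0 < aₙ ≤ 37 for all n ≥ 1
Lower bound: 0, Upper bound: 37
The sequence IS bounded

Bounded (0 < aₙ ≤ 37)


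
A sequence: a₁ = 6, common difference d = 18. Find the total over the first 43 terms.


aₙ = 6 + (43-1)×18 = 762
Sₙ = n(a₁+aₙ)/2 = 43×(6+762)/2
= 43×768/2 = 16512

S_43 = 16512


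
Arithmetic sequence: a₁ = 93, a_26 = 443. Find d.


d = (aₙ - a₁)/(n-1)
= (443 - 93)/(26-1)
= 350/25 = 14

d = 14


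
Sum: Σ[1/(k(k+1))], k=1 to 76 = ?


1/(k(k+1)) = 1/k - 1/(k+1) (partial fractions)
Telescoping: Σ = 1 - 1/77 = 76/77

Sum = 76/77


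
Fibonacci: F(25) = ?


Fibonacci sequence: 1, 1, 2, 3, 5, 8, 13, 21, 34, 55, 89, ...
F(25) = 75025

F(25) = 75025


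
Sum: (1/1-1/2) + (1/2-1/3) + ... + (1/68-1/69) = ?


Telescoping: adjacent terms cancel.
= 1/1 - 1/69
= 1 - 1/69 = 68/69

Sum = 68/69


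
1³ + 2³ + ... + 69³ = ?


n(n+1)/2 = 69×70/2 = 2415
Σk³ = 2415² = 5832225

Σk³ = 5832225


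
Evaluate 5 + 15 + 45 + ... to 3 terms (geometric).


Sₙ = 5×(3^3 - 1)/(3 - 1)
= 5×(27 - 1)/2
= 5×26/2
= 65

S_3 = 65


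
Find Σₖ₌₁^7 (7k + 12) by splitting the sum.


Σ(7k+12) = 7·Σk + 12·n
= 7·28 + 12·7
= 196 + 84 = 280

Σ = 280


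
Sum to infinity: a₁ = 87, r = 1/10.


S∞ = a₁/(1-r) = 87/(1 - 1/10)
= 87/(9/10)
= 290/3

S∞ = 290/3


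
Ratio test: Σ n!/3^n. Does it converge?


aₙ = n!/3^n
a_{n+1}/aₙ = (n+1)!/3^(n+1) × 3^n/n!
= (n+1)/3
L = lim(n→∞) (n+1)/3 = ∞
L > 1 → series DIVERGES

Diverges (ratio test: L = ∞ > 1)


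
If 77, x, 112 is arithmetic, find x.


AM = (77 + 112)/2 = 189/2 = 94.5

AM = 94.5


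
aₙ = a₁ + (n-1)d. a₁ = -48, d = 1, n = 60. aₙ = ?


aₙ = a₁ + (n-1)d
= -48 + (60-1)×1
= -48 + 59
= 11

a_60 = 11


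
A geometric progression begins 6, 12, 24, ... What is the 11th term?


aₙ = a₁·r^(n-1)
= 6×2^10
= 6×1024
= 6144

a_11 = 6144


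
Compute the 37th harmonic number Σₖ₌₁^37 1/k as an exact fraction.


H_37 = 1/1 + 1/2 + 1/3 + ... + 1/37
= 2040798836801833/485721041551200
≈ 4.2016

H_37 = 2040798836801833/485721041551200 ≈ 4.2016


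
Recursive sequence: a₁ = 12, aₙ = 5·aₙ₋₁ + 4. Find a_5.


Computing step by step:
a_1 = 12
a_2 = 64
a_3 = 324
a_4 = 1624
a_5 = 8124


a_5 = 8124


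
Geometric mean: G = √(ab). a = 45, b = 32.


GM = √(45×32) = √1440 = 37.9473

GM = 37.9473


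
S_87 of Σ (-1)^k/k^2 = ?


S = -1 + 1/4 - 1/9 + 1/16 - 1/25 + 1/36 - 1/49 + 1/64 ± ...
= -0.8225
(Full series converges to -π²/12 ≈ -0.8225)

S_87 = -0.8225


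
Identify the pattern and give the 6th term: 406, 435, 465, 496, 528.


Pattern: triangular numbers: n(n+1)/2
Terms: 406, 435, 465, 496, 528
Next term = 561

Next term = 561


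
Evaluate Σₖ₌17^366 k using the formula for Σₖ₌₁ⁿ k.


Σₖ₌17^366 k = Σₖ₌₁^366 k − Σₖ₌₁^16 k
= 366·367/2 − 16·17/2
= 67161 − 136 = 67025

Σk = 67025


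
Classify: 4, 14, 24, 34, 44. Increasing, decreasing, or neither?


Differences: 10, 10, 10, 10
All differences > 0 → strictly INCREASING

Monotonically increasing


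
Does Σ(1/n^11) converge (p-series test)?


p-series test: Σ c/n^p converges if p > 1, diverges if p ≤ 1 (constant c > 0 doesn't affect convergence).
p = 11
11 > 1 → CONVERGES

Converges (p = 11 > 1)


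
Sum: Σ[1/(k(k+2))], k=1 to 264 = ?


1/(k(k+2)) = (1/2)·(1/k - 1/(k+2)) (partial fractions)
Telescoping: Σ = (1/2)·(1 + 1/2 - 1/265 - 1/266) = 26301/35245

Sum = 26301/35245


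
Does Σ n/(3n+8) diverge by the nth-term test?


lim(n→∞) n/(3n+8) = 1/3 = 1/3  (divide numerator and denominator by n)
lim aₙ = 1/3 ≠ 0 → series DIVERGES

Diverges (lim aₙ = 1/3 ≠ 0)


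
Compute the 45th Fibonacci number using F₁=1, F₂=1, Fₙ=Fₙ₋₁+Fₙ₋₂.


Fibonacci sequence: 1, 1, 2, 3, 5, 8, 13, 21, 34, 55, 89, ...
F(45) = 1134903170

F(45) = 1134903170


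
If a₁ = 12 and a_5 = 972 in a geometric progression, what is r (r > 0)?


r^(n-1) = aₙ/a₁
r^4 = 972/12 = 81
r = 81^(1/4)
= ±3; taking r > 0 gives r = 3

r = 3


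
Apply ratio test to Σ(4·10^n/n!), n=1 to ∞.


aₙ = 4·10^n/n!
a_{n+1}/aₙ = 10^(n+1)/(n+1)! × n!/10^n  (constant 4 cancels)
= 10/(n+1)
L = lim(n→∞) 10/(n+1) = 0
L < 1 → series CONVERGES

Converges (ratio test: L = 0 < 1)


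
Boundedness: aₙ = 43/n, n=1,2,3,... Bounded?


a₁ = 43, a₂ = 43/2, a₃ = 43/3, ...
0 < aₙ ≤ 43 for all n ≥ 1
Lower bound: 0, Upper bound: 43
The sequence IS bounded

Bounded (0 < aₙ ≤ 43)


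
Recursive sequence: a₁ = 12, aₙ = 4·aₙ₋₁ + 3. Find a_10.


Computing step by step:
a_1 = 12
a_2 = 51
a_3 = 207
a_4 = 831
a_5 = 3327
a_6 = 13311
a_7 = 53247
a_8 = 212991
a_9 = 851967
a_10 = 3407871


a_10 = 3407871


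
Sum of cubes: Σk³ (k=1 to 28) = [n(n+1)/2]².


n(n+1)/2 = 28×29/2 = 406
Σk³ = 406² = 164836

Σk³ = 164836


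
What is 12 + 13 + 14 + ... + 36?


Σₖ₌12^36 k = Σₖ₌₁^36 k − Σₖ₌₁^11 k
= 36·37/2 − 11·12/2
= 666 − 66 = 600

Σk = 600


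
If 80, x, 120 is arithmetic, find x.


AM = (80 + 120)/2 = 200/2 = 100

AM = 100


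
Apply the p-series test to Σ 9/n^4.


p-series test: Σ c/n^p converges if p > 1, diverges if p ≤ 1 (constant c > 0 doesn't affect convergence).
p = 4
4 > 1 → CONVERGES

Converges (p = 4 > 1)


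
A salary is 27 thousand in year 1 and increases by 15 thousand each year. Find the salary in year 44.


aₙ = a₁ + (n-1)d
= 27 + (44-1)×15
= 27 + 645
= 672

a_44 = 672


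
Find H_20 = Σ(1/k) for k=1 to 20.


H_20 = 1/1 + 1/2 + 1/3 + ... + 1/20
= 55835135/15519504
≈ 3.5977

H_20 = 55835135/15519504 ≈ 3.5977


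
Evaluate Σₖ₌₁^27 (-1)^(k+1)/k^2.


S = 1 - 1/4 + 1/9 - 1/16 + 1/25 - 1/36 + 1/49 - 1/64 ± ...
= 0.8231
(Full series converges to +π²/12 ≈ +0.8225)

S_27 = 0.8231


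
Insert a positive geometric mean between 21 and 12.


GM = √(21×12) = √252 = 15.8745

GM = 15.8745


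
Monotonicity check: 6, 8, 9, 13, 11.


Differences: 2, 1, 4, -2
Difference at position 1 is +2 (> 0) but position 4 is -2 (< 0) — sequence both rises and falls
→ NOT monotonic

Not monotonic


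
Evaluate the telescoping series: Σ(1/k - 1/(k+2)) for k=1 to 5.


Telescoping with gap 2: two head and two tail terms survive.
= (1 + 1/2) - (1/6 + 1/7)
= 3/2 - 1/6 - 1/7 = 25/21

Sum = 25/21


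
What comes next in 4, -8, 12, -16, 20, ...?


Pattern: alternating sign, magnitude arithmetic (d=4)
Terms: 4, -8, 12, -16, 20
Next term = -24

Next term = -24


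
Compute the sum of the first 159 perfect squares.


n = 159
n(n+1)(2n+1)/6 = 159×160×319/6
= 8115360/6 = 1352560

Σk² = 1352560


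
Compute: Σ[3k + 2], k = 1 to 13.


Σ(3k+2) = 3·Σk + 2·n
= 3·91 + 2·13
= 273 + 26 = 299

Σ = 299


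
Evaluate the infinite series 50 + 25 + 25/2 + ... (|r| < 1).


S∞ = a₁/(1-r) = 50/(1 - 1/2)
= 50/(1/2)
= 100

S∞ = 100


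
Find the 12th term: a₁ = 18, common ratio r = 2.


aₙ = a₁·r^(n-1)
= 18×2^11
= 18×2048
= 36864

a_12 = 36864


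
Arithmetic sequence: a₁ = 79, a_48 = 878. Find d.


d = (aₙ - a₁)/(n-1)
= (878 - 79)/(48-1)
= 799/47 = 17

d = 17


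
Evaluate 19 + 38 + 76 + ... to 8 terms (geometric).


Sₙ = 19×(2^8 - 1)/(2 - 1)
= 19×(256 - 1)/1
= 19×255/1
= 4845

S_8 = 4845


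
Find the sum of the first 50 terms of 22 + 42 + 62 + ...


aₙ = 22 + (50-1)×20 = 1002
Sₙ = n(a₁+aₙ)/2 = 50×(22+1002)/2
= 50×1024/2 = 25600

S_50 = 25600


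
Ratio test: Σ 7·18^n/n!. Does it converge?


aₙ = 7·18^n/n!
a_{n+1}/aₙ = 18^(n+1)/(n+1)! × n!/18^n  (constant 7 cancels)
= 18/(n+1)
L = lim(n→∞) 18/(n+1) = 0
L < 1 → series CONVERGES

Converges (ratio test: L = 0 < 1)


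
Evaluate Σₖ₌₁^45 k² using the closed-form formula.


n = 45
n(n+1)(2n+1)/6 = 45×46×91/6
= 188370/6 = 31395

Σk² = 31395


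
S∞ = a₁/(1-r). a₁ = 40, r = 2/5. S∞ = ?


S∞ = a₁/(1-r) = 40/(1 - 2/5)
= 40/(3/5)
= 200/3

S∞ = 200/3


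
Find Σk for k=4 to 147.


Σₖ₌4^147 k = Σₖ₌₁^147 k − Σₖ₌₁^3 k
= 147·148/2 − 3·4/2
= 10878 − 6 = 10872

Σk = 10872


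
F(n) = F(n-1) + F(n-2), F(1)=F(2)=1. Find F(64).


Fibonacci sequence: 1, 1, 2, 3, 5, 8, 13, 21, 34, 55, 89, ...
F(64) = 10610209857723

F(64) = 10610209857723


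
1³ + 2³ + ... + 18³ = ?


n(n+1)/2 = 18×19/2 = 171
Σk³ = 171² = 29241

Σk³ = 29241


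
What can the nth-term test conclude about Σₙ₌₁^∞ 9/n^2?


lim(n→∞) 9/n^2 = 0
lim aₙ = 0 → nth-term test is INCONCLUSIVE
(Need other tests; this is actually a convergent p-series with p=2 > 1)

Inconclusive (lim aₙ = 0; need another test)


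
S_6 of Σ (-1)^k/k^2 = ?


S = -1 + 1/4 - 1/9 + 1/16 - 1/25 + 1/36
= -0.8108
(Full series converges to -π²/12 ≈ -0.8225)

S_6 = -0.8108


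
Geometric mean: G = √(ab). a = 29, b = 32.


GM = √(29×32) = √928 = 30.4631

GM = 30.4631


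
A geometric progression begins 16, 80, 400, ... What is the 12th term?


aₙ = a₁·r^(n-1)
= 16×5^11
= 16×48828125
= 781250000

a_12 = 781250000


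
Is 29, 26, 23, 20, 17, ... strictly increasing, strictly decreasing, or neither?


Differences: -3, -3, -3, -3
All differences < 0 → strictly DECREASING

Monotonically decreasing
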